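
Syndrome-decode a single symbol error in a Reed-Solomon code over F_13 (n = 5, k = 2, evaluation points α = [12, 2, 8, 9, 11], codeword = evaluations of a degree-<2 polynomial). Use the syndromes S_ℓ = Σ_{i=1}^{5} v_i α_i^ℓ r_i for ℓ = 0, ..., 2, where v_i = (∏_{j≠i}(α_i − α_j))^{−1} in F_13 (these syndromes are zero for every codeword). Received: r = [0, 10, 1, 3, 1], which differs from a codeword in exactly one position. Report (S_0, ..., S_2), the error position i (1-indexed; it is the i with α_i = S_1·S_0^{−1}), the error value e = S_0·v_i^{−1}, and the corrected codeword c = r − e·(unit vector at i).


S = (6, 9, 7), error at position 3, error magnitude e = 10, c = [0, 10, 4, 3, 1].

Step 1: column multipliers v_i = (∏_{j≠i}(α_i − α_j))^{−1} mod 13.
  i = 1 (α = 12): (12−2)(12−8)(12−9)(12−11) = 10·4·3·1 = 120 ≡ 3, so v_1 = 3^{−1} = 9 (mod 13).
  i = 2 (α = 2): (2−12)(2−8)(2−9)(2−11) = (−10)·(−6)·(−7)·(−9) = 3780 ≡ 10, so v_2 = 10^{−1} = 4 (mod 13).
  i = 3 (α = 8): (8−12)(8−2)(8−9)(8−11) = (−4)·6·(−1)·(−3) = −72 ≡ 6, so v_3 = 6^{−1} = 11 (mod 13).
  i = 4 (α = 9): (9−12)(9−2)(9−8)(9−11) = (−3)·7·1·(−2) = 42 ≡ 3, so v_4 = 3^{−1} = 9 (mod 13).
  i = 5 (α = 11): (11−12)(11−2)(11−8)(11−9) = (−1)·9·3·2 = −54 ≡ 11, so v_5 = 11^{−1} = 6 (mod 13).
  v = [9, 4, 11, 9, 6].
Step 2: syndromes of r = [0, 10, 1, 3, 1] (all sums mod 13).
  S_0 = Σ v_i r_i = 9·0 + 4·10 + 11·1 + 9·3 + 6·1 = 84 ≡ 6.
  S_1 = Σ v_i α_i r_i = 9·12·0 + 4·2·10 + 11·8·1 + 9·9·3 + 6·11·1 = 477 ≡ 9.
  α_i^2 mod 13 = [1, 4, 12, 3, 4].
  S_2 = Σ v_i α_i^2 r_i = 9·1·0 + 4·4·10 + 11·12·1 + 9·3·3 + 6·4·1 = 397 ≡ 7.
  S = (6, 9, 7) ≠ 0, so r is not a codeword (an error is present).
Step 3: locate the error. For a single error e at position i, S_ℓ = v_i·e·α_i^ℓ, so α_err = S_1/S_0.
  S_0^{−1} = 6^{−1} = 11 (mod 13), so α_err = 9·11 = 99 ≡ 8 = α_3. Error position i = 3.
  Consistency check: S_2/S_1 = 7·3 = 21 ≡ 8 = α_err ✓ (single-error assumption holds).
Step 4: error magnitude e = S_0/v_3 = S_0·∏_{j≠3}(α_3 − α_j) = 6·6 = 36 ≡ 10 (mod 13).
Step 5: correct position 3: c_3 = r_3 − e = 1 − 10 ≡ 4 (mod 13). Hence c = [0, 10, 4, 3, 1].
  Check: interpolating c through the α_i gives m(x) = 12 + 12·x (degree < 2) with m(α_i) = c_i for every i, so c is indeed a codeword.


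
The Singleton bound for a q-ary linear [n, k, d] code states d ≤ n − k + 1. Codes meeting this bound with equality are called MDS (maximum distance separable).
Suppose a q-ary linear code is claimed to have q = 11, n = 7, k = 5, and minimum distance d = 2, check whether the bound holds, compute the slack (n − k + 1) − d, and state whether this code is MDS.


Singleton RHS = n − k + 1 = 3, slack = 1, bound satisfied, not MDS.

Singleton bound: d ≤ n − k + 1.
Here n = 7, k = 5, so n − k + 1 = 3.
Given d = 2, check d ≤ 3: YES.
Slack = (n − k + 1) − d = 1.
The code is NOT MDS (slack = 1 > 0).
Description: the claimed parameters are [7, 5, 2]_11; such a code would be non-MDS.


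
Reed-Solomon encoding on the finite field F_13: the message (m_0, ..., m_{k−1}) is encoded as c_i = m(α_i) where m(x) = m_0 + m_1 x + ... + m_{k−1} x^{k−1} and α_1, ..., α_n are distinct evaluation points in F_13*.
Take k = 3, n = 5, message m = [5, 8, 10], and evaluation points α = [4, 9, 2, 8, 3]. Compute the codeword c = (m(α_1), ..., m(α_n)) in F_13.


c = [2, 3, 9, 7, 2]

Message polynomial: m(x) = 5 + 8·x + 10·x^2 (mod 13).
For each evaluation point α_i, compute m(α_i) mod 13:
  α_1 = 4: Horner steps 10 → 9 → 2, so m(4) = 2.
  α_2 = 9: Horner steps 10 → 7 → 3, so m(9) = 3.
  α_3 = 2: Horner steps 10 → 2 → 9, so m(2) = 9.
  α_4 = 8: Horner steps 10 → 10 → 7, so m(8) = 7.
  α_5 = 3: Horner steps 10 → 12 → 2, so m(3) = 2.
Codeword c = [2, 3, 9, 7, 2] ∈ F_13^5.


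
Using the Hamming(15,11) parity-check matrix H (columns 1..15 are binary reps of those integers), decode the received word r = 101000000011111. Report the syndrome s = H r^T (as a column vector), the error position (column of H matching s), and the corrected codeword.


s = (1, 0, 0, 1)^T, error position = 9, corrected codeword c = 101000001011111

Compute s = H r^T mod 2 one row at a time:
  s_1 = 0 + 0 + 0 + 1 + 1 + 1 + 1 + 1 = 5 ≡ 1 (mod 2).
  s_2 = 0 + 0 + 0 + 0 + 1 + 1 + 1 + 1 = 4 ≡ 0 (mod 2).
  s_3 = 0 + 1 + 0 + 0 + 0 + 1 + 1 + 1 = 4 ≡ 0 (mod 2).
  s_4 = 1 + 1 + 0 + 0 + 0 + 1 + 1 + 1 = 5 ≡ 1 (mod 2).
s = (1, 0, 0, 1)^T — this equals column 9 of H (binary 1001), so error is at position 9.
Correct: flip bit 9 of r = 101000000011111 to get c = 101000001011111.


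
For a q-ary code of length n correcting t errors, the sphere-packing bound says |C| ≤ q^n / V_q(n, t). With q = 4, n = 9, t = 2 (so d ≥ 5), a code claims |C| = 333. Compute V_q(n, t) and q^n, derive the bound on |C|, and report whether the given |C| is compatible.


V_q(n, t) = 352, q^n = 262144, Hamming bound = 744, |C| = 333 ≤ bound (satisfied).

Step 1: Compute V_q(n, t) = Σ_{j=0}^2 C(n, j) (q−1)^j.
  j = 0: C(9,0)·(3)^0 = 1·1 = 1.
  j = 1: C(9,1)·(3)^1 = 9·3 = 27.
  j = 2: C(9,2)·(3)^2 = 36·9 = 324.
  V_q(n, t) = 1 + 27 + 324 = 352.
Step 2: q^n = 4^9 = 262144.
Step 3: Hamming bound ⌊q^n / V_q(n,t)⌋ = ⌊262144/352⌋ = 744.
Step 4: Compare |C| = 333 to 744: satisfied.
The claimed |C| lies below the Hamming bound.


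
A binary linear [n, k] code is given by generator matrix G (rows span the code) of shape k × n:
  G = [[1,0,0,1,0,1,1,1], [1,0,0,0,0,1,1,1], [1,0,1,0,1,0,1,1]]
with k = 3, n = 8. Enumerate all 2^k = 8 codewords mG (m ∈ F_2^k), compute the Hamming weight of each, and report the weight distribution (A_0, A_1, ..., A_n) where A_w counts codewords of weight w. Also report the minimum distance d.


Weight distribution: A_0 = 1, A_1 = 1, A_3 = 1, A_4 = 2, A_5 = 2, A_6 = 1. Minimum distance d = 1.

Enumerate all 2^3 = 8 messages m ∈ F_2^3.
For each, compute codeword c = mG in F_2^8, then tally its weight.
  m = 000 → c = 00000000, weight = 0.
  m = 100 → c = 10010111, weight = 5.
  m = 010 → c = 10000111, weight = 4.
  m = 110 → c = 00010000, weight = 1.
  m = 001 → c = 10101011, weight = 5.
  m = 101 → c = 00111100, weight = 4.
  m = 011 → c = 00101100, weight = 3.
  m = 111 → c = 10111011, weight = 6.
Tally weights:
  weight 0: 1 codewords.
  weight 1: 1 codewords.
  weight 3: 1 codewords.
  weight 4: 2 codewords.
  weight 5: 2 codewords.
  weight 6: 1 codewords.
Minimum distance d = smallest w > 0 with A_w > 0 = 1.
Sanity: Σ A_w = 8 = 2^3 = 8 ✓.


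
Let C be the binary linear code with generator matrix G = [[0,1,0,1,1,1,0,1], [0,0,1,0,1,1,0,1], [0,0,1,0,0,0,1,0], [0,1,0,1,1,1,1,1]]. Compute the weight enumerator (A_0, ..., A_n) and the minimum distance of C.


Weight distribution: A_0 = 1, A_1 = 2, A_2 = 2, A_3 = 3, A_4 = 3, A_5 = 2, A_6 = 2, A_7 = 1. Minimum distance d = 1.

Enumerate all 2^4 = 16 messages m ∈ F_2^4.
For each, compute codeword c = mG in F_2^8, then tally its weight.
  m = 0000 → c = 00000000, weight = 0.
  m = 1000 → c = 01011101, weight = 5.
  m = 0100 → c = 00101101, weight = 4.
  m = 1100 → c = 01110000, weight = 3.
  m = 0010 → c = 00100010, weight = 2.
  m = 1010 → c = 01111111, weight = 7.
  m = 0110 → c = 00001111, weight = 4.
  m = 1110 → c = 01010010, weight = 3.
  m = 0001 → c = 01011111, weight = 6.
  m = 1001 → c = 00000010, weight = 1.
  m = 0101 → c = 01110010, weight = 4.
  m = 1101 → c = 00101111, weight = 5.
  m = 0011 → c = 01111101, weight = 6.
  m = 1011 → c = 00100000, weight = 1.
  m = 0111 → c = 01010000, weight = 2.
  m = 1111 → c = 00001101, weight = 3.
Tally weights:
  weight 0: 1 codewords.
  weight 1: 2 codewords.
  weight 2: 2 codewords.
  weight 3: 3 codewords.
  weight 4: 3 codewords.
  weight 5: 2 codewords.
  weight 6: 2 codewords.
  weight 7: 1 codewords.
Minimum distance d = smallest w > 0 with A_w > 0 = 1.
Sanity: Σ A_w = 16 = 2^4 = 16 ✓.


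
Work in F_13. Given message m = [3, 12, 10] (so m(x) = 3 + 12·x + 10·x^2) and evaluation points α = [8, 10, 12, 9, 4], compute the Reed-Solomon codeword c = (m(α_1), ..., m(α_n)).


c = [11, 5, 1, 11, 3]

Message polynomial: m(x) = 3 + 12·x + 10·x^2 (mod 13).
For each evaluation point α_i, compute m(α_i) mod 13:
  α_1 = 8: Horner steps 10 → 1 → 11, so m(8) = 11.
  α_2 = 10: Horner steps 10 → 8 → 5, so m(10) = 5.
  α_3 = 12: Horner steps 10 → 2 → 1, so m(12) = 1.
  α_4 = 9: Horner steps 10 → 11 → 11, so m(9) = 11.
  α_5 = 4: Horner steps 10 → 0 → 3, so m(4) = 3.
Codeword c = [11, 5, 1, 11, 3] ∈ F_13^5.


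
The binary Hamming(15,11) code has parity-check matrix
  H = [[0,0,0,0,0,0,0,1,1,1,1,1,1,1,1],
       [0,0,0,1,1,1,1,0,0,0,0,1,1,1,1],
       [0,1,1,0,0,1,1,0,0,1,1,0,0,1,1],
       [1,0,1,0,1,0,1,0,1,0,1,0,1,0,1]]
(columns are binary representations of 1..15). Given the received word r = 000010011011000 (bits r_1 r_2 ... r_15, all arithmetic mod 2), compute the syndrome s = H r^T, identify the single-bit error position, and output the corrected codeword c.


s = (0, 0, 1, 1)^T, error position = 3, corrected codeword c = 001010011011000

Compute s = H r^T mod 2 one row at a time:
  s_1 = 1 + 1 + 0 + 1 + 1 + 0 + 0 + 0 = 4 ≡ 0 (mod 2).
  s_2 = 0 + 1 + 0 + 0 + 1 + 0 + 0 + 0 = 2 ≡ 0 (mod 2).
  s_3 = 0 + 0 + 0 + 0 + 0 + 1 + 0 + 0 = 1 ≡ 1 (mod 2).
  s_4 = 0 + 0 + 1 + 0 + 1 + 1 + 0 + 0 = 3 ≡ 1 (mod 2).
s = (0, 0, 1, 1)^T — this equals column 3 of H (binary 0011), so error is at position 3.
Correct: flip bit 3 of r = 000010011011000 to get c = 001010011011000.


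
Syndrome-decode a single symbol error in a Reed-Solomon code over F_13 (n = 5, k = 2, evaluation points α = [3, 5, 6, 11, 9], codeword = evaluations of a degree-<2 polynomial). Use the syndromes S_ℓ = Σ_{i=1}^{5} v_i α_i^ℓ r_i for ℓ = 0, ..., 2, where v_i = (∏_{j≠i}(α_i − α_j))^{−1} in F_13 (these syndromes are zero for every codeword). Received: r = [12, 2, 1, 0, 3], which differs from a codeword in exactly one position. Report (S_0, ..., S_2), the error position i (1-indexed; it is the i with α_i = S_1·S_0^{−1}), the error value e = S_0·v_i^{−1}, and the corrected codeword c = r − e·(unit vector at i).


S = (8, 1, 5), error at position 2, error magnitude e = 6, c = [12, 9, 1, 0, 3].

Step 1: column multipliers v_i = (∏_{j≠i}(α_i − α_j))^{−1} mod 13.
  i = 1 (α = 3): (3−5)(3−6)(3−11)(3−9) = (−2)·(−3)·(−8)·(−6) = 288 ≡ 2, so v_1 = 2^{−1} = 7 (mod 13).
  i = 2 (α = 5): (5−3)(5−6)(5−11)(5−9) = 2·(−1)·(−6)·(−4) = −48 ≡ 4, so v_2 = 4^{−1} = 10 (mod 13).
  i = 3 (α = 6): (6−3)(6−5)(6−11)(6−9) = 3·1·(−5)·(−3) = 45 ≡ 6, so v_3 = 6^{−1} = 11 (mod 13).
  i = 4 (α = 11): (11−3)(11−5)(11−6)(11−9) = 8·6·5·2 = 480 ≡ 12, so v_4 = 12^{−1} = 12 (mod 13).
  i = 5 (α = 9): (9−3)(9−5)(9−6)(9−11) = 6·4·3·(−2) = −144 ≡ 12, so v_5 = 12^{−1} = 12 (mod 13).
  v = [7, 10, 11, 12, 12].
Step 2: syndromes of r = [12, 2, 1, 0, 3] (all sums mod 13).
  S_0 = Σ v_i r_i = 7·12 + 10·2 + 11·1 + 12·0 + 12·3 = 151 ≡ 8.
  S_1 = Σ v_i α_i r_i = 7·3·12 + 10·5·2 + 11·6·1 + 12·11·0 + 12·9·3 = 742 ≡ 1.
  α_i^2 mod 13 = [9, 12, 10, 4, 3].
  S_2 = Σ v_i α_i^2 r_i = 7·9·12 + 10·12·2 + 11·10·1 + 12·4·0 + 12·3·3 = 1214 ≡ 5.
  S = (8, 1, 5) ≠ 0, so r is not a codeword (an error is present).
Step 3: locate the error. For a single error e at position i, S_ℓ = v_i·e·α_i^ℓ, so α_err = S_1/S_0.
  S_0^{−1} = 8^{−1} = 5 (mod 13), so α_err = 1·5 = 5 ≡ 5 = α_2. Error position i = 2.
  Consistency check: S_2/S_1 = 5·1 = 5 ≡ 5 = α_err ✓ (single-error assumption holds).
Step 4: error magnitude e = S_0/v_2 = S_0·∏_{j≠2}(α_2 − α_j) = 8·4 = 32 ≡ 6 (mod 13).
Step 5: correct position 2: c_2 = r_2 − e = 2 − 6 ≡ 9 (mod 13). Hence c = [12, 9, 1, 0, 3].
  Check: interpolating c through the α_i gives m(x) = 10 + 5·x (degree < 2) with m(α_i) = c_i for every i, so c is indeed a codeword.


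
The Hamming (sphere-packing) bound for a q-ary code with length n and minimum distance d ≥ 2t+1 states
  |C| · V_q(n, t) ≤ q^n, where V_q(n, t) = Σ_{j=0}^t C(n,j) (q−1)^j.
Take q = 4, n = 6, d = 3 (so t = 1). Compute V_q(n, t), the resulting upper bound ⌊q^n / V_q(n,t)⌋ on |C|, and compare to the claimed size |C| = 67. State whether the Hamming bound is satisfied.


V_q(n, t) = 19, q^n = 4096, Hamming bound = 215, |C| = 67 ≤ bound (satisfied).

Step 1: Compute V_q(n, t) = Σ_{j=0}^1 C(n, j) (q−1)^j.
  j = 0: C(6,0)·(3)^0 = 1·1 = 1.
  j = 1: C(6,1)·(3)^1 = 6·3 = 18.
  V_q(n, t) = 1 + 18 = 19.
Step 2: q^n = 4^6 = 4096.
Step 3: Hamming bound ⌊q^n / V_q(n,t)⌋ = ⌊4096/19⌋ = 215.
Step 4: Compare |C| = 67 to 215: satisfied.
The claimed |C| lies below the Hamming bound.


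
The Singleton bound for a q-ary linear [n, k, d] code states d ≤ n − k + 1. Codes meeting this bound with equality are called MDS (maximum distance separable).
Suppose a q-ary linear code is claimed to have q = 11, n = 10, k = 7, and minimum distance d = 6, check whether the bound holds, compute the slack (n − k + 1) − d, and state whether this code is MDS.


Singleton RHS = n − k + 1 = 4, slack = -2, bound violated (no such code; not MDS).

Singleton bound: d ≤ n − k + 1.
Here n = 10, k = 7, so n − k + 1 = 4.
Given d = 6, check d ≤ 4: NO.
Slack = (n − k + 1) − d = -2.
The slack is negative: d = 6 exceeds n − k + 1 = 4 by 2, so the Singleton bound is violated and no linear [10, 7, 6]_11 code can exist. In particular it is not MDS (MDS requires d = n − k + 1 exactly).
Description: the claimed parameters are [10, 7, 6]_11; such a code would be impossible (violates the Singleton bound).


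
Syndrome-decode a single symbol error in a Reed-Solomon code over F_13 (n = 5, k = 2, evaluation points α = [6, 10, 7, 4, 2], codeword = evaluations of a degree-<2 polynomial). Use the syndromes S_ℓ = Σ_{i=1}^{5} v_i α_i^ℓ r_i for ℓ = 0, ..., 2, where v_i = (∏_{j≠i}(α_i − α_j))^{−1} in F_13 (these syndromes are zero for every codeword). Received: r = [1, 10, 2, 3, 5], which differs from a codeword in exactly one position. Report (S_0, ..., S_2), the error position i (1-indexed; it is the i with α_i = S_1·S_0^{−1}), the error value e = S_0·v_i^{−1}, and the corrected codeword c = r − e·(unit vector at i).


S = (4, 2, 1), error at position 3, error magnitude e = 2, c = [1, 10, 0, 3, 5].

Step 1: column multipliers v_i = (∏_{j≠i}(α_i − α_j))^{−1} mod 13.
  i = 1 (α = 6): (6−10)(6−7)(6−4)(6−2) = (−4)·(−1)·2·4 = 32 ≡ 6, so v_1 = 6^{−1} = 11 (mod 13).
  i = 2 (α = 10): (10−6)(10−7)(10−4)(10−2) = 4·3·6·8 = 576 ≡ 4, so v_2 = 4^{−1} = 10 (mod 13).
  i = 3 (α = 7): (7−6)(7−10)(7−4)(7−2) = 1·(−3)·3·5 = −45 ≡ 7, so v_3 = 7^{−1} = 2 (mod 13).
  i = 4 (α = 4): (4−6)(4−10)(4−7)(4−2) = (−2)·(−6)·(−3)·2 = −72 ≡ 6, so v_4 = 6^{−1} = 11 (mod 13).
  i = 5 (α = 2): (2−6)(2−10)(2−7)(2−4) = (−4)·(−8)·(−5)·(−2) = 320 ≡ 8, so v_5 = 8^{−1} = 5 (mod 13).
  v = [11, 10, 2, 11, 5].
Step 2: syndromes of r = [1, 10, 2, 3, 5] (all sums mod 13).
  S_0 = Σ v_i r_i = 11·1 + 10·10 + 2·2 + 11·3 + 5·5 = 173 ≡ 4.
  S_1 = Σ v_i α_i r_i = 11·6·1 + 10·10·10 + 2·7·2 + 11·4·3 + 5·2·5 = 1276 ≡ 2.
  α_i^2 mod 13 = [10, 9, 10, 3, 4].
  S_2 = Σ v_i α_i^2 r_i = 11·10·1 + 10·9·10 + 2·10·2 + 11·3·3 + 5·4·5 = 1249 ≡ 1.
  S = (4, 2, 1) ≠ 0, so r is not a codeword (an error is present).
Step 3: locate the error. For a single error e at position i, S_ℓ = v_i·e·α_i^ℓ, so α_err = S_1/S_0.
  S_0^{−1} = 4^{−1} = 10 (mod 13), so α_err = 2·10 = 20 ≡ 7 = α_3. Error position i = 3.
  Consistency check: S_2/S_1 = 1·7 = 7 ≡ 7 = α_err ✓ (single-error assumption holds).
Step 4: error magnitude e = S_0/v_3 = S_0·∏_{j≠3}(α_3 − α_j) = 4·7 = 28 ≡ 2 (mod 13).
Step 5: correct position 3: c_3 = r_3 − e = 2 − 2 ≡ 0 (mod 13). Hence c = [1, 10, 0, 3, 5].
  Check: interpolating c through the α_i gives m(x) = 7 + 12·x (degree < 2) with m(α_i) = c_i for every i, so c is indeed a codeword.


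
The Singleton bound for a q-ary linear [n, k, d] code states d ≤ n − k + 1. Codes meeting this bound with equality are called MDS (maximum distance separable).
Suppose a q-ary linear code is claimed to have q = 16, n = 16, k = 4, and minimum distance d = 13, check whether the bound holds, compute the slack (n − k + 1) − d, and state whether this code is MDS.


Singleton RHS = n − k + 1 = 13, slack = 0, bound satisfied, MDS.

Singleton bound: d ≤ n − k + 1.
Here n = 16, k = 4, so n − k + 1 = 13.
Given d = 13, check d ≤ 13: YES.
Slack = (n − k + 1) − d = 0.
The code is MDS (slack = 0).
Description: the claimed parameters are [16, 4, 13]_16; such a code would be MDS (meets Singleton bound).


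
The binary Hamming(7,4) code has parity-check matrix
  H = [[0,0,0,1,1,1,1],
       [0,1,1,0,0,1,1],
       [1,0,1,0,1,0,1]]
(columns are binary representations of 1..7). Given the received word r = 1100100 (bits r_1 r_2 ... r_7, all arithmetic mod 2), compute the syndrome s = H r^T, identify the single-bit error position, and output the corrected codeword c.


s = (1, 1, 0)^T, error position = 6, corrected codeword c = 1100110

Compute s = H r^T mod 2 one row at a time:
  s_1 = 0 + 1 + 0 + 0 = 1 ≡ 1 (mod 2).
  s_2 = 1 + 0 + 0 + 0 = 1 ≡ 1 (mod 2).
  s_3 = 1 + 0 + 1 + 0 = 2 ≡ 0 (mod 2).
s = (1, 1, 0)^T — this equals column 6 of H (binary 110), so error is at position 6.
Correct: flip bit 6 of r = 1100100 to get c = 1100110.


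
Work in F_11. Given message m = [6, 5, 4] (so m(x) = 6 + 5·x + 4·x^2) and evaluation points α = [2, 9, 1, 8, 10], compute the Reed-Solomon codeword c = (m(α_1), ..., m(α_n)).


c = [10, 1, 4, 5, 5]

Message polynomial: m(x) = 6 + 5·x + 4·x^2 (mod 11).
For each evaluation point α_i, compute m(α_i) mod 11:
  α_1 = 2: Horner steps 4 → 2 → 10, so m(2) = 10.
  α_2 = 9: Horner steps 4 → 8 → 1, so m(9) = 1.
  α_3 = 1: Horner steps 4 → 9 → 4, so m(1) = 4.
  α_4 = 8: Horner steps 4 → 4 → 5, so m(8) = 5.
  α_5 = 10: Horner steps 4 → 1 → 5, so m(10) = 5.
Codeword c = [10, 1, 4, 5, 5] ∈ F_11^5.


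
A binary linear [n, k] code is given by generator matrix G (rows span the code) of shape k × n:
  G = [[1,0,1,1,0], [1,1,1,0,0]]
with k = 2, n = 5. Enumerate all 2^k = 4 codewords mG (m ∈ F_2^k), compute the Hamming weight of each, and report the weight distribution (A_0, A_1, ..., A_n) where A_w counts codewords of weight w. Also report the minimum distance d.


Weight distribution: A_0 = 1, A_2 = 1, A_3 = 2. Minimum distance d = 2.

Enumerate all 2^2 = 4 messages m ∈ F_2^2.
For each, compute codeword c = mG in F_2^5, then tally its weight.
  m = 00 → c = 00000, weight = 0.
  m = 10 → c = 10110, weight = 3.
  m = 01 → c = 11100, weight = 3.
  m = 11 → c = 01010, weight = 2.
Tally weights:
  weight 0: 1 codewords.
  weight 2: 1 codewords.
  weight 3: 2 codewords.
Minimum distance d = smallest w > 0 with A_w > 0 = 2.
Sanity: Σ A_w = 4 = 2^2 = 4 ✓.


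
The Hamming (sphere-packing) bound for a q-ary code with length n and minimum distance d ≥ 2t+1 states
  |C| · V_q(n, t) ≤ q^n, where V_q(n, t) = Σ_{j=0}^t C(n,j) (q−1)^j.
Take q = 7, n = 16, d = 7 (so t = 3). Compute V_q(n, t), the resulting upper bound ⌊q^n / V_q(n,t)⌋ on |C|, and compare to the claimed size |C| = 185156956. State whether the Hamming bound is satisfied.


V_q(n, t) = 125377, q^n = 33232930569601, Hamming bound = 265064011, |C| = 185156956 ≤ bound (satisfied).

Step 1: Compute V_q(n, t) = Σ_{j=0}^3 C(n, j) (q−1)^j.
  j = 0: C(16,0)·(6)^0 = 1·1 = 1.
  j = 1: C(16,1)·(6)^1 = 16·6 = 96.
  j = 2: C(16,2)·(6)^2 = 120·36 = 4320.
  j = 3: C(16,3)·(6)^3 = 560·216 = 120960.
  V_q(n, t) = 1 + 96 + 4320 + 120960 = 125377.
Step 2: q^n = 7^16 = 33232930569601.
Step 3: Hamming bound ⌊q^n / V_q(n,t)⌋ = ⌊33232930569601/125377⌋ = 265064011.
Step 4: Compare |C| = 185156956 to 265064011: satisfied.
The claimed |C| lies below the Hamming bound.


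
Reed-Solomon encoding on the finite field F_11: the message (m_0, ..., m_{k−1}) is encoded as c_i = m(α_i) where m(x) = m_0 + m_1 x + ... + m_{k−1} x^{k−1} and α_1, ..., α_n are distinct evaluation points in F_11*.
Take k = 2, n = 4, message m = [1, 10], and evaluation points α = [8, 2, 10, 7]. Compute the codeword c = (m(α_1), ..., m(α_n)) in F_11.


c = [4, 10, 2, 5]

Message polynomial: m(x) = 1 + 10·x (mod 11).
For each evaluation point α_i, compute m(α_i) mod 11:
  α_1 = 8: Horner steps 10 → 4, so m(8) = 4.
  α_2 = 2: Horner steps 10 → 10, so m(2) = 10.
  α_3 = 10: Horner steps 10 → 2, so m(10) = 2.
  α_4 = 7: Horner steps 10 → 5, so m(7) = 5.
Codeword c = [4, 10, 2, 5] ∈ F_11^4.


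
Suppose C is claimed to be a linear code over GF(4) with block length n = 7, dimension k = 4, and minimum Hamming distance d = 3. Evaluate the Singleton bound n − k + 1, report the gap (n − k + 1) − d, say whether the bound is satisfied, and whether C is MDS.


Singleton RHS = n − k + 1 = 4, slack = 1, bound satisfied, not MDS.

Singleton bound: d ≤ n − k + 1.
Here n = 7, k = 4, so n − k + 1 = 4.
Given d = 3, check d ≤ 4: YES.
Slack = (n − k + 1) − d = 1.
The code is NOT MDS (slack = 1 > 0).
Description: the claimed parameters are [7, 4, 3]_4; such a code would be non-MDS.


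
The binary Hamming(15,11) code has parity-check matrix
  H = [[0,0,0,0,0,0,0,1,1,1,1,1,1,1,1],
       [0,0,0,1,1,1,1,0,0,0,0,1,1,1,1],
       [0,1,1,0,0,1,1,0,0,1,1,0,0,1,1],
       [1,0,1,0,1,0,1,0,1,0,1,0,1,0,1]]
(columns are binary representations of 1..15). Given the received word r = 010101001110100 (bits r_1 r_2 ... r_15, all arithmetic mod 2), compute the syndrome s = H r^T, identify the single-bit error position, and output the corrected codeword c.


s = (0, 1, 0, 1)^T, error position = 5, corrected codeword c = 010111001110100

Compute s = H r^T mod 2 one row at a time:
  s_1 = 0 + 1 + 1 + 1 + 0 + 1 + 0 + 0 = 4 ≡ 0 (mod 2).
  s_2 = 1 + 0 + 1 + 0 + 0 + 1 + 0 + 0 = 3 ≡ 1 (mod 2).
  s_3 = 1 + 0 + 1 + 0 + 1 + 1 + 0 + 0 = 4 ≡ 0 (mod 2).
  s_4 = 0 + 0 + 0 + 0 + 1 + 1 + 1 + 0 = 3 ≡ 1 (mod 2).
s = (0, 1, 0, 1)^T — this equals column 5 of H (binary 0101), so error is at position 5.
Correct: flip bit 5 of r = 010101001110100 to get c = 010111001110100.


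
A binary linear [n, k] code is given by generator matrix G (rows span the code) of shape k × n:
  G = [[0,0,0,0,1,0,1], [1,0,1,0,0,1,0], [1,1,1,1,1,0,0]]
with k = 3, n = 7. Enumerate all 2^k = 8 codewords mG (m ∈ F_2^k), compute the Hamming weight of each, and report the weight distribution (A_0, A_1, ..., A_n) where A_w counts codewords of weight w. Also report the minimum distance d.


Weight distribution: A_0 = 1, A_2 = 1, A_3 = 1, A_4 = 2, A_5 = 3. Minimum distance d = 2.

Enumerate all 2^3 = 8 messages m ∈ F_2^3.
For each, compute codeword c = mG in F_2^7, then tally its weight.
  m = 000 → c = 0000000, weight = 0.
  m = 100 → c = 0000101, weight = 2.
  m = 010 → c = 1010010, weight = 3.
  m = 110 → c = 1010111, weight = 5.
  m = 001 → c = 1111100, weight = 5.
  m = 101 → c = 1111001, weight = 5.
  m = 011 → c = 0101110, weight = 4.
  m = 111 → c = 0101011, weight = 4.
Tally weights:
  weight 0: 1 codewords.
  weight 2: 1 codewords.
  weight 3: 1 codewords.
  weight 4: 2 codewords.
  weight 5: 3 codewords.
Minimum distance d = smallest w > 0 with A_w > 0 = 2.
Sanity: Σ A_w = 8 = 2^3 = 8 ✓.


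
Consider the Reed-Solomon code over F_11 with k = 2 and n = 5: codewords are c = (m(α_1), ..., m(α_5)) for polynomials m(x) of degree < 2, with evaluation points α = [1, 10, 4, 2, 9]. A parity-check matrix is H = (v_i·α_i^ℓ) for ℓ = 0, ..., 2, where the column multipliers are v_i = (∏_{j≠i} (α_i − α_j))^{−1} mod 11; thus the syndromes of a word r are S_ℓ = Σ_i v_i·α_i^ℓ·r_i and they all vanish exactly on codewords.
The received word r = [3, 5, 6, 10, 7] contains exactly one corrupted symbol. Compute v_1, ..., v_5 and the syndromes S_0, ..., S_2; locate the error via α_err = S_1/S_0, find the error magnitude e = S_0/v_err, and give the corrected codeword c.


S = (5, 5, 5), error at position 1, error magnitude e = 2, c = [1, 5, 6, 10, 7].

Step 1: column multipliers v_i = (∏_{j≠i}(α_i − α_j))^{−1} mod 11.
  i = 1 (α = 1): (1−10)(1−4)(1−2)(1−9) = (−9)·(−3)·(−1)·(−8) = 216 ≡ 7, so v_1 = 7^{−1} = 8 (mod 11).
  i = 2 (α = 10): (10−1)(10−4)(10−2)(10−9) = 9·6·8·1 = 432 ≡ 3, so v_2 = 3^{−1} = 4 (mod 11).
  i = 3 (α = 4): (4−1)(4−10)(4−2)(4−9) = 3·(−6)·2·(−5) = 180 ≡ 4, so v_3 = 4^{−1} = 3 (mod 11).
  i = 4 (α = 2): (2−1)(2−10)(2−4)(2−9) = 1·(−8)·(−2)·(−7) = −112 ≡ 9, so v_4 = 9^{−1} = 5 (mod 11).
  i = 5 (α = 9): (9−1)(9−10)(9−4)(9−2) = 8·(−1)·5·7 = −280 ≡ 6, so v_5 = 6^{−1} = 2 (mod 11).
  v = [8, 4, 3, 5, 2].
Step 2: syndromes of r = [3, 5, 6, 10, 7] (all sums mod 11).
  S_0 = Σ v_i r_i = 8·3 + 4·5 + 3·6 + 5·10 + 2·7 = 126 ≡ 5.
  S_1 = Σ v_i α_i r_i = 8·1·3 + 4·10·5 + 3·4·6 + 5·2·10 + 2·9·7 = 522 ≡ 5.
  α_i^2 mod 11 = [1, 1, 5, 4, 4].
  S_2 = Σ v_i α_i^2 r_i = 8·1·3 + 4·1·5 + 3·5·6 + 5·4·10 + 2·4·7 = 390 ≡ 5.
  S = (5, 5, 5) ≠ 0, so r is not a codeword (an error is present).
Step 3: locate the error. For a single error e at position i, S_ℓ = v_i·e·α_i^ℓ, so α_err = S_1/S_0.
  S_0^{−1} = 5^{−1} = 9 (mod 11), so α_err = 5·9 = 45 ≡ 1 = α_1. Error position i = 1.
  Consistency check: S_2/S_1 = 5·9 = 45 ≡ 1 = α_err ✓ (single-error assumption holds).
Step 4: error magnitude e = S_0/v_1 = S_0·∏_{j≠1}(α_1 − α_j) = 5·7 = 35 ≡ 2 (mod 11).
Step 5: correct position 1: c_1 = r_1 − e = 3 − 2 ≡ 1 (mod 11). Hence c = [1, 5, 6, 10, 7].
  Check: interpolating c through the α_i gives m(x) = 3 + 9·x (degree < 2) with m(α_i) = c_i for every i, so c is indeed a codeword.


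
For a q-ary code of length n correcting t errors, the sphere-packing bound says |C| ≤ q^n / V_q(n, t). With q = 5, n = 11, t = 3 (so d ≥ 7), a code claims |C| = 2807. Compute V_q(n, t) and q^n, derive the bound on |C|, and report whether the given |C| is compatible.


V_q(n, t) = 11485, q^n = 48828125, Hamming bound = 4251, |C| = 2807 ≤ bound (satisfied).

Step 1: Compute V_q(n, t) = Σ_{j=0}^3 C(n, j) (q−1)^j.
  j = 0: C(11,0)·(4)^0 = 1·1 = 1.
  j = 1: C(11,1)·(4)^1 = 11·4 = 44.
  j = 2: C(11,2)·(4)^2 = 55·16 = 880.
  j = 3: C(11,3)·(4)^3 = 165·64 = 10560.
  V_q(n, t) = 1 + 44 + 880 + 10560 = 11485.
Step 2: q^n = 5^11 = 48828125.
Step 3: Hamming bound ⌊q^n / V_q(n,t)⌋ = ⌊48828125/11485⌋ = 4251.
Step 4: Compare |C| = 2807 to 4251: satisfied.
The claimed |C| lies below the Hamming bound.


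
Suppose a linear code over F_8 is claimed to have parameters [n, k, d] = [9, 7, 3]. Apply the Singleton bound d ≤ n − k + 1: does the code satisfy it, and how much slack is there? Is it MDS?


Singleton RHS = n − k + 1 = 3, slack = 0, bound satisfied, MDS.

Singleton bound: d ≤ n − k + 1.
Here n = 9, k = 7, so n − k + 1 = 3.
Given d = 3, check d ≤ 3: YES.
Slack = (n − k + 1) − d = 0.
The code is MDS (slack = 0).
Description: the claimed parameters are [9, 7, 3]_8; such a code would be MDS (meets Singleton bound).


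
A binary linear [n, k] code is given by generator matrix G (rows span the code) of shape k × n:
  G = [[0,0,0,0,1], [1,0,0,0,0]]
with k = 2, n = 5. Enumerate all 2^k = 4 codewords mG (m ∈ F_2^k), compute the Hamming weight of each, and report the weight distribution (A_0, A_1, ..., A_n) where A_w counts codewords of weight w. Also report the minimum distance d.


Weight distribution: A_0 = 1, A_1 = 2, A_2 = 1. Minimum distance d = 1.

Enumerate all 2^2 = 4 messages m ∈ F_2^2.
For each, compute codeword c = mG in F_2^5, then tally its weight.
  m = 00 → c = 00000, weight = 0.
  m = 10 → c = 00001, weight = 1.
  m = 01 → c = 10000, weight = 1.
  m = 11 → c = 10001, weight = 2.
Tally weights:
  weight 0: 1 codewords.
  weight 1: 2 codewords.
  weight 2: 1 codewords.
Minimum distance d = smallest w > 0 with A_w > 0 = 1.
Sanity: Σ A_w = 4 = 2^2 = 4 ✓.


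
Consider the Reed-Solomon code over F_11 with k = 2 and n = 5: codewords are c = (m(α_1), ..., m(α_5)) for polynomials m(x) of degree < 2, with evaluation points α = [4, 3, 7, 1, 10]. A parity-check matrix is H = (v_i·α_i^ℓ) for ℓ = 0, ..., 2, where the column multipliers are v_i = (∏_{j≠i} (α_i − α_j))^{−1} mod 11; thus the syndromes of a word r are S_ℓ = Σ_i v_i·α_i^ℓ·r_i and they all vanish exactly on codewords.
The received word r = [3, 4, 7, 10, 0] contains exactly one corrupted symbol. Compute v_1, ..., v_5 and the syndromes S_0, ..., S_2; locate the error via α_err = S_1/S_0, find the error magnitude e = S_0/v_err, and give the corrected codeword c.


S = (5, 4, 1), error at position 2, error magnitude e = 6, c = [3, 9, 7, 10, 0].

Step 1: column multipliers v_i = (∏_{j≠i}(α_i − α_j))^{−1} mod 11.
  i = 1 (α = 4): (4−3)(4−7)(4−1)(4−10) = 1·(−3)·3·(−6) = 54 ≡ 10, so v_1 = 10^{−1} = 10 (mod 11).
  i = 2 (α = 3): (3−4)(3−7)(3−1)(3−10) = (−1)·(−4)·2·(−7) = −56 ≡ 10, so v_2 = 10^{−1} = 10 (mod 11).
  i = 3 (α = 7): (7−4)(7−3)(7−1)(7−10) = 3·4·6·(−3) = −216 ≡ 4, so v_3 = 4^{−1} = 3 (mod 11).
  i = 4 (α = 1): (1−4)(1−3)(1−7)(1−10) = (−3)·(−2)·(−6)·(−9) = 324 ≡ 5, so v_4 = 5^{−1} = 9 (mod 11).
  i = 5 (α = 10): (10−4)(10−3)(10−7)(10−1) = 6·7·3·9 = 1134 ≡ 1, so v_5 = 1^{−1} = 1 (mod 11).
  v = [10, 10, 3, 9, 1].
Step 2: syndromes of r = [3, 4, 7, 10, 0] (all sums mod 11).
  S_0 = Σ v_i r_i = 10·3 + 10·4 + 3·7 + 9·10 + 1·0 = 181 ≡ 5.
  S_1 = Σ v_i α_i r_i = 10·4·3 + 10·3·4 + 3·7·7 + 9·1·10 + 1·10·0 = 477 ≡ 4.
  α_i^2 mod 11 = [5, 9, 5, 1, 1].
  S_2 = Σ v_i α_i^2 r_i = 10·5·3 + 10·9·4 + 3·5·7 + 9·1·10 + 1·1·0 = 705 ≡ 1.
  S = (5, 4, 1) ≠ 0, so r is not a codeword (an error is present).
Step 3: locate the error. For a single error e at position i, S_ℓ = v_i·e·α_i^ℓ, so α_err = S_1/S_0.
  S_0^{−1} = 5^{−1} = 9 (mod 11), so α_err = 4·9 = 36 ≡ 3 = α_2. Error position i = 2.
  Consistency check: S_2/S_1 = 1·3 = 3 ≡ 3 = α_err ✓ (single-error assumption holds).
Step 4: error magnitude e = S_0/v_2 = S_0·∏_{j≠2}(α_2 − α_j) = 5·10 = 50 ≡ 6 (mod 11).
Step 5: correct position 2: c_2 = r_2 − e = 4 − 6 ≡ 9 (mod 11). Hence c = [3, 9, 7, 10, 0].
  Check: interpolating c through the α_i gives m(x) = 5 + 5·x (degree < 2) with m(α_i) = c_i for every i, so c is indeed a codeword.


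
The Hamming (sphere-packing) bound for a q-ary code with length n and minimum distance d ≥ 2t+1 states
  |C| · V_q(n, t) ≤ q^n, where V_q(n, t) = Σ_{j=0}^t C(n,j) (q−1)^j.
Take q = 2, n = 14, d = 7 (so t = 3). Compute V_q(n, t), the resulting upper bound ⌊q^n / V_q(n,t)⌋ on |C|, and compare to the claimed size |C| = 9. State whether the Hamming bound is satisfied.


V_q(n, t) = 470, q^n = 16384, Hamming bound = 34, |C| = 9 ≤ bound (satisfied).

Step 1: Compute V_q(n, t) = Σ_{j=0}^3 C(n, j) (q−1)^j.
  j = 0: C(14,0)·(1)^0 = 1·1 = 1.
  j = 1: C(14,1)·(1)^1 = 14·1 = 14.
  j = 2: C(14,2)·(1)^2 = 91·1 = 91.
  j = 3: C(14,3)·(1)^3 = 364·1 = 364.
  V_q(n, t) = 1 + 14 + 91 + 364 = 470.
Step 2: q^n = 2^14 = 16384.
Step 3: Hamming bound ⌊q^n / V_q(n,t)⌋ = ⌊16384/470⌋ = 34.
Step 4: Compare |C| = 9 to 34: satisfied.
The claimed |C| lies below the Hamming bound.


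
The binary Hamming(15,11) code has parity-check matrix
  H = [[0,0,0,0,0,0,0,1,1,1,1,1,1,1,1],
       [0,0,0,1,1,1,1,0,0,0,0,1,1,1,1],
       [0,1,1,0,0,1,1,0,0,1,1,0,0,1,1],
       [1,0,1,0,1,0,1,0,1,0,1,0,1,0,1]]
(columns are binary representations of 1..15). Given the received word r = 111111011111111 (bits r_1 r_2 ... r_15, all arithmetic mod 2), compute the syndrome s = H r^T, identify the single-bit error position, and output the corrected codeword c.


s = (0, 1, 1, 1)^T, error position = 7, corrected codeword c = 111111111111111

Compute s = H r^T mod 2 one row at a time:
  s_1 = 1 + 1 + 1 + 1 + 1 + 1 + 1 + 1 = 8 ≡ 0 (mod 2).
  s_2 = 1 + 1 + 1 + 0 + 1 + 1 + 1 + 1 = 7 ≡ 1 (mod 2).
  s_3 = 1 + 1 + 1 + 0 + 1 + 1 + 1 + 1 = 7 ≡ 1 (mod 2).
  s_4 = 1 + 1 + 1 + 0 + 1 + 1 + 1 + 1 = 7 ≡ 1 (mod 2).
s = (0, 1, 1, 1)^T — this equals column 7 of H (binary 0111), so error is at position 7.
Correct: flip bit 7 of r = 111111011111111 to get c = 111111111111111.


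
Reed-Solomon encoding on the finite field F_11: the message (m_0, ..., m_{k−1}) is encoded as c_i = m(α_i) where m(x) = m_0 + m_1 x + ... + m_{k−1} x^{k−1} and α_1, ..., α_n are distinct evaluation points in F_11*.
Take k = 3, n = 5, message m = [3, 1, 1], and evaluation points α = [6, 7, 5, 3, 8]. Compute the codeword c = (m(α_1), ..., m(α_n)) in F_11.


c = [1, 4, 0, 4, 9]

Message polynomial: m(x) = 3 + 1·x + 1·x^2 (mod 11).
For each evaluation point α_i, compute m(α_i) mod 11:
  α_1 = 6: Horner steps 1 → 7 → 1, so m(6) = 1.
  α_2 = 7: Horner steps 1 → 8 → 4, so m(7) = 4.
  α_3 = 5: Horner steps 1 → 6 → 0, so m(5) = 0.
  α_4 = 3: Horner steps 1 → 4 → 4, so m(3) = 4.
  α_5 = 8: Horner steps 1 → 9 → 9, so m(8) = 9.
Codeword c = [1, 4, 0, 4, 9] ∈ F_11^5.


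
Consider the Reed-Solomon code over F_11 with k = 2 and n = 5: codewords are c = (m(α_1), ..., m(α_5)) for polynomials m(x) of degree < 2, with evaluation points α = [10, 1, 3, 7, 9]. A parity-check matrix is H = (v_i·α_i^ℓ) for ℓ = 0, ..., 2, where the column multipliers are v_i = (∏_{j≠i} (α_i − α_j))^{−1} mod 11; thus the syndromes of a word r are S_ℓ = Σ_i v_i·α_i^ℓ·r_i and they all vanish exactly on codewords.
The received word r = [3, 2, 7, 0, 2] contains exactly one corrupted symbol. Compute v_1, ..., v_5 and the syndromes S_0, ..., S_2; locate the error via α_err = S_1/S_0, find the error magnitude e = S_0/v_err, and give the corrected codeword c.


S = (5, 5, 5), error at position 2, error magnitude e = 8, c = [3, 5, 7, 0, 2].

Step 1: column multipliers v_i = (∏_{j≠i}(α_i − α_j))^{−1} mod 11.
  i = 1 (α = 10): (10−1)(10−3)(10−7)(10−9) = 9·7·3·1 = 189 ≡ 2, so v_1 = 2^{−1} = 6 (mod 11).
  i = 2 (α = 1): (1−10)(1−3)(1−7)(1−9) = (−9)·(−2)·(−6)·(−8) = 864 ≡ 6, so v_2 = 6^{−1} = 2 (mod 11).
  i = 3 (α = 3): (3−10)(3−1)(3−7)(3−9) = (−7)·2·(−4)·(−6) = −336 ≡ 5, so v_3 = 5^{−1} = 9 (mod 11).
  i = 4 (α = 7): (7−10)(7−1)(7−3)(7−9) = (−3)·6·4·(−2) = 144 ≡ 1, so v_4 = 1^{−1} = 1 (mod 11).
  i = 5 (α = 9): (9−10)(9−1)(9−3)(9−7) = (−1)·8·6·2 = −96 ≡ 3, so v_5 = 3^{−1} = 4 (mod 11).
  v = [6, 2, 9, 1, 4].
Step 2: syndromes of r = [3, 2, 7, 0, 2] (all sums mod 11).
  S_0 = Σ v_i r_i = 6·3 + 2·2 + 9·7 + 1·0 + 4·2 = 93 ≡ 5.
  S_1 = Σ v_i α_i r_i = 6·10·3 + 2·1·2 + 9·3·7 + 1·7·0 + 4·9·2 = 445 ≡ 5.
  α_i^2 mod 11 = [1, 1, 9, 5, 4].
  S_2 = Σ v_i α_i^2 r_i = 6·1·3 + 2·1·2 + 9·9·7 + 1·5·0 + 4·4·2 = 621 ≡ 5.
  S = (5, 5, 5) ≠ 0, so r is not a codeword (an error is present).
Step 3: locate the error. For a single error e at position i, S_ℓ = v_i·e·α_i^ℓ, so α_err = S_1/S_0.
  S_0^{−1} = 5^{−1} = 9 (mod 11), so α_err = 5·9 = 45 ≡ 1 = α_2. Error position i = 2.
  Consistency check: S_2/S_1 = 5·9 = 45 ≡ 1 = α_err ✓ (single-error assumption holds).
Step 4: error magnitude e = S_0/v_2 = S_0·∏_{j≠2}(α_2 − α_j) = 5·6 = 30 ≡ 8 (mod 11).
Step 5: correct position 2: c_2 = r_2 − e = 2 − 8 ≡ 5 (mod 11). Hence c = [3, 5, 7, 0, 2].
  Check: interpolating c through the α_i gives m(x) = 4 + 1·x (degree < 2) with m(α_i) = c_i for every i, so c is indeed a codeword.


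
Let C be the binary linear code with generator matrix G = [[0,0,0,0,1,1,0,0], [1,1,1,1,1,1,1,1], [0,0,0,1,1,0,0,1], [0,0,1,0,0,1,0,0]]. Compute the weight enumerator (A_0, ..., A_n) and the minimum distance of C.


Weight distribution: A_0 = 1, A_2 = 3, A_3 = 4, A_5 = 4, A_6 = 3, A_8 = 1. Minimum distance d = 2.

Enumerate all 2^4 = 16 messages m ∈ F_2^4.
For each, compute codeword c = mG in F_2^8, then tally its weight.
  m = 0000 → c = 00000000, weight = 0.
  m = 1000 → c = 00001100, weight = 2.
  m = 0100 → c = 11111111, weight = 8.
  m = 1100 → c = 11110011, weight = 6.
  m = 0010 → c = 00011001, weight = 3.
  m = 1010 → c = 00010101, weight = 3.
  m = 0110 → c = 11100110, weight = 5.
  m = 1110 → c = 11101010, weight = 5.
  m = 0001 → c = 00100100, weight = 2.
  m = 1001 → c = 00101000, weight = 2.
  m = 0101 → c = 11011011, weight = 6.
  m = 1101 → c = 11010111, weight = 6.
  m = 0011 → c = 00111101, weight = 5.
  m = 1011 → c = 00110001, weight = 3.
  m = 0111 → c = 11000010, weight = 3.
  m = 1111 → c = 11001110, weight = 5.
Tally weights:
  weight 0: 1 codewords.
  weight 2: 3 codewords.
  weight 3: 4 codewords.
  weight 5: 4 codewords.
  weight 6: 3 codewords.
  weight 8: 1 codewords.
Minimum distance d = smallest w > 0 with A_w > 0 = 2.
Sanity: Σ A_w = 16 = 2^4 = 16 ✓.


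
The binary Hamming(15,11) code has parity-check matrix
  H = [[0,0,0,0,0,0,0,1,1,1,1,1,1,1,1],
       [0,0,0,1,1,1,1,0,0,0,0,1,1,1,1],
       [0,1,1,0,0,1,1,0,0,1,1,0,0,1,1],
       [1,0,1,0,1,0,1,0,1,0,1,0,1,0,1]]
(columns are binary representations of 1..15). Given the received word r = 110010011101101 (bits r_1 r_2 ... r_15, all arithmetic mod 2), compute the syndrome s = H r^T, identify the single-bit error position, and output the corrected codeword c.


s = (0, 0, 1, 1)^T, error position = 3, corrected codeword c = 111010011101101

Compute s = H r^T mod 2 one row at a time:
  s_1 = 1 + 1 + 1 + 0 + 1 + 1 + 0 + 1 = 6 ≡ 0 (mod 2).
  s_2 = 0 + 1 + 0 + 0 + 1 + 1 + 0 + 1 = 4 ≡ 0 (mod 2).
  s_3 = 1 + 0 + 0 + 0 + 1 + 0 + 0 + 1 = 3 ≡ 1 (mod 2).
  s_4 = 1 + 0 + 1 + 0 + 1 + 0 + 1 + 1 = 5 ≡ 1 (mod 2).
s = (0, 0, 1, 1)^T — this equals column 3 of H (binary 0011), so error is at position 3.
Correct: flip bit 3 of r = 110010011101101 to get c = 111010011101101.


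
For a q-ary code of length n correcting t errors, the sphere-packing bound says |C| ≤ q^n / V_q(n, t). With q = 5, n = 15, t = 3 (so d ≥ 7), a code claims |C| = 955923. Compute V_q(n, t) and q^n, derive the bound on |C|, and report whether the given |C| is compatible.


V_q(n, t) = 30861, q^n = 30517578125, Hamming bound = 988871, |C| = 955923 ≤ bound (satisfied).

Step 1: Compute V_q(n, t) = Σ_{j=0}^3 C(n, j) (q−1)^j.
  j = 0: C(15,0)·(4)^0 = 1·1 = 1.
  j = 1: C(15,1)·(4)^1 = 15·4 = 60.
  j = 2: C(15,2)·(4)^2 = 105·16 = 1680.
  j = 3: C(15,3)·(4)^3 = 455·64 = 29120.
  V_q(n, t) = 1 + 60 + 1680 + 29120 = 30861.
Step 2: q^n = 5^15 = 30517578125.
Step 3: Hamming bound ⌊q^n / V_q(n,t)⌋ = ⌊30517578125/30861⌋ = 988871.
Step 4: Compare |C| = 955923 to 988871: satisfied.
The claimed |C| lies below the Hamming bound.


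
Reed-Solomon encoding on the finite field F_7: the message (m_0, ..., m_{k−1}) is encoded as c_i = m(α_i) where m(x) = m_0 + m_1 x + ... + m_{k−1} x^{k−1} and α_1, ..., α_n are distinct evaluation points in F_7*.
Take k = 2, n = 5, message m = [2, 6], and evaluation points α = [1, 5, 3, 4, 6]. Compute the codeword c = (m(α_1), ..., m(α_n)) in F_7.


c = [1, 4, 6, 5, 3]

Message polynomial: m(x) = 2 + 6·x (mod 7).
For each evaluation point α_i, compute m(α_i) mod 7:
  α_1 = 1: Horner steps 6 → 1, so m(1) = 1.
  α_2 = 5: Horner steps 6 → 4, so m(5) = 4.
  α_3 = 3: Horner steps 6 → 6, so m(3) = 6.
  α_4 = 4: Horner steps 6 → 5, so m(4) = 5.
  α_5 = 6: Horner steps 6 → 3, so m(6) = 3.
Codeword c = [1, 4, 6, 5, 3] ∈ F_7^5.


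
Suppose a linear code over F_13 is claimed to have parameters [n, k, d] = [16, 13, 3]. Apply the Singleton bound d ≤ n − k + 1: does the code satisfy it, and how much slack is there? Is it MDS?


Singleton RHS = n − k + 1 = 4, slack = 1, bound satisfied, not MDS.

Singleton bound: d ≤ n − k + 1.
Here n = 16, k = 13, so n − k + 1 = 4.
Given d = 3, check d ≤ 4: YES.
Slack = (n − k + 1) − d = 1.
The code is NOT MDS (slack = 1 > 0).
Description: the claimed parameters are [16, 13, 3]_13; such a code would be non-MDS.
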